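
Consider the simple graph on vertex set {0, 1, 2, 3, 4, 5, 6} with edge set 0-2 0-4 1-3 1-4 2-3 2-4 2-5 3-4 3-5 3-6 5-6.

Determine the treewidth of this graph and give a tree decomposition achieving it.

Treewidth 2.
Bags: B1 = {2, 3, 5}  B2 = {2, 3, 4}  B3 = {3, 5, 6}  B4 = {1, 3, 4}  B5 = {0, 2, 4}
Tree: B1–B2, B1–B3, B2–B4, B2–B5

The largest bag has 3 vertices, giving width 2; this decomposition certifies tw(G) ≤ 2. For the lower bound, the 3 vertices {0, 2, 4} are pairwise adjacent, and any tree decomposition puts a clique entirely inside one bag — forcing width ≥ 2. Combining the bounds, tw(G) = 2.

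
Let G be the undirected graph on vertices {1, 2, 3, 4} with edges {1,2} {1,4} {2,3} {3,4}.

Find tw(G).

2

A width-2 tree decomposition is:
Bags: B1 = {1, 3, 4}  B2 = {1, 2, 3}
Tree: B1–B2
Every bag has size at most 3, so the width is 3 − 1 = 2 and tw(G) ≤ 2. Since 3–4–1–2–3 is a cycle in G, G is not acyclic. Forests are exactly the graphs of treewidth ≤ 1, so tw(G) ≥ 2. Hence tw(G) = 2 exactly.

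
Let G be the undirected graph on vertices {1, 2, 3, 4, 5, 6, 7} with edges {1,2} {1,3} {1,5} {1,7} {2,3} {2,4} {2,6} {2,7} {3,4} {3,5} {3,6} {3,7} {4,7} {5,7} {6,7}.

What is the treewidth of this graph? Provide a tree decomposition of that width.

The largest bag has 4 vertices, giving width 3; this decomposition certifies tw(G) ≤ 3. For the lower bound, the 4 vertices {1, 2, 3, 7} are pairwise adjacent, and any tree decomposition puts a clique entirely inside one bag — forcing width ≥ 3. The upper and lower bounds meet at 3, so that is the treewidth.

Treewidth 3.
Bags: B1 = {1, 2, 3, 7}  B2 = {1, 3, 5, 7}  B3 = {2, 3, 4, 7}  B4 = {2, 3, 6, 7}
Tree: B1–B2, B1–B3, B1–B4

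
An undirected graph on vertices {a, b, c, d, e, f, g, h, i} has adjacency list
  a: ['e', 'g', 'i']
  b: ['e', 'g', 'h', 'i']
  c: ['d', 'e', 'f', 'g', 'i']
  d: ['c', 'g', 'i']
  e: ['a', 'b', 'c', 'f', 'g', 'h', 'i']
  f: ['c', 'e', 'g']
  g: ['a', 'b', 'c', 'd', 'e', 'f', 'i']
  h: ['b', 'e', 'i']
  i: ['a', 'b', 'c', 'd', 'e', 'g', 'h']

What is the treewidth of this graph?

3

A width-3 tree decomposition is:
Bags: B1 = {b, e, g, i}  B2 = {c, e, g, i}  B3 = {b, e, h, i}  B4 = {a, e, g, i}  B5 = {c, e, f, g}  B6 = {c, d, g, i}
Tree: B1–B2, B1–B3, B2–B4, B2–B5, B2–B6
Each bag holds 4 vertices, so the decomposition has width 3, which upper-bounds the treewidth. For the lower bound, the 4 vertices {c, e, f, g} are pairwise adjacent, and any tree decomposition puts a clique entirely inside one bag — forcing width ≥ 3. The upper and lower bounds meet at 3, so that is the treewidth.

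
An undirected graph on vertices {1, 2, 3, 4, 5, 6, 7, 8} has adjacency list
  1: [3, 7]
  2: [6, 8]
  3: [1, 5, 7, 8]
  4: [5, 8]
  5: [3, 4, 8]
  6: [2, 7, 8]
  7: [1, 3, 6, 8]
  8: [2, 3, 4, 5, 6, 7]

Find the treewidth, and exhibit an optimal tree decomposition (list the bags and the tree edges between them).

Treewidth 2.
One such decomposition:
Bags: B1 = {3, 7, 8}  B2 = {3, 5, 8}  B3 = {1, 3, 7}  B4 = {4, 5, 8}  B5 = {6, 7, 8}  B6 = {2, 6, 8}
Tree: B1–B2, B1–B3, B2–B4, B1–B5, B5–B6

Each bag holds 3 vertices, so the decomposition has width 2, which upper-bounds the treewidth. For the lower bound, the 3 vertices {2, 6, 8} are pairwise adjacent, and any tree decomposition puts a clique entirely inside one bag — forcing width ≥ 2. The upper and lower bounds meet at 2, so that is the treewidth.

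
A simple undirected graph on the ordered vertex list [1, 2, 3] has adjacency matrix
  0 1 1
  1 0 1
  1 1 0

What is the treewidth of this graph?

2

A width-2 tree decomposition is:
Bags: B1 = {1, 2, 3}
Tree: (single bag)
A single bag containing all 3 vertices is trivially a valid decomposition of width 2. For the lower bound, the 3 vertices {1, 2, 3} are pairwise adjacent, and any tree decomposition puts a clique entirely inside one bag — forcing width ≥ 2. Therefore the treewidth is 2.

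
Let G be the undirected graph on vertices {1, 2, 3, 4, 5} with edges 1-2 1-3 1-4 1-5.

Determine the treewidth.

1

A width-1 tree decomposition is:
Bags: B1 = {1, 3}  B2 = {1, 4}  B3 = {1, 5}  B4 = {1, 2}
Tree: B1–B2, B1–B3, B2–B4
Each bag holds 2 vertices, so the decomposition has width 1, which upper-bounds the treewidth. G has an edge, so its treewidth is at least 1. Hence tw(G) = 1 exactly.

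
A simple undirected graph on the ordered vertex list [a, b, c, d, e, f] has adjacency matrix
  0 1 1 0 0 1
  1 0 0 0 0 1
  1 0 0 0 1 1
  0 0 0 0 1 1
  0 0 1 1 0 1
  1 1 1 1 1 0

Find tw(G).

2

A width-2 tree decomposition is:
Bags: B1 = {a, c, f}  B2 = {a, b, f}  B3 = {c, e, f}  B4 = {d, e, f}
Tree: B1–B2, B1–B3, B3–B4
Every bag has size at most 3, so the width is 3 − 1 = 2 and tw(G) ≤ 2. On the other hand G contains the 3-clique {d, e, f}. A clique must lie in a single bag of any decomposition, so no decomposition can have width below 2. The upper and lower bounds meet at 2, so that is the treewidth.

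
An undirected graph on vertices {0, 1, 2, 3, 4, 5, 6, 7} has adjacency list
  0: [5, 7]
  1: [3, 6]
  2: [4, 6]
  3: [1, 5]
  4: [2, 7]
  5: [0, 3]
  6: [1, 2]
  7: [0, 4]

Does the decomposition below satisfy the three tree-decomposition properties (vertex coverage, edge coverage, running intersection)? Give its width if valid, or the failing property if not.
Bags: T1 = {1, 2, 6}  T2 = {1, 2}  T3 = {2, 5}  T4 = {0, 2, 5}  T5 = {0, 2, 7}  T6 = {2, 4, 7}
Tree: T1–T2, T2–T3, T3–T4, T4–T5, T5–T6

No — vertex 3 appears in no bag.

A tree decomposition must satisfy three properties: every vertex lies in some bag; for every edge, both endpoints lie together in some bag; and for every vertex, the bags containing it form a connected subtree. Here vertex 3 appears in no bag, so the decomposition is invalid.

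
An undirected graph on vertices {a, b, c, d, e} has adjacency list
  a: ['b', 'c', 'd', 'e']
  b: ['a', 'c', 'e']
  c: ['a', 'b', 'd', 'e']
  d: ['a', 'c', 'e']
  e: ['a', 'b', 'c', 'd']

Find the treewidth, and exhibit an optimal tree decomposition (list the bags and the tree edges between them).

The largest bag has 4 vertices, giving width 3; this decomposition certifies tw(G) ≤ 3. For the lower bound, the 4 vertices {a, c, d, e} are pairwise adjacent, and any tree decomposition puts a clique entirely inside one bag — forcing width ≥ 3. Combining the bounds, tw(G) = 3.

Treewidth 3.
Bags: B1 = {a, b, c, e}  B2 = {a, c, d, e}
Tree: B1–B2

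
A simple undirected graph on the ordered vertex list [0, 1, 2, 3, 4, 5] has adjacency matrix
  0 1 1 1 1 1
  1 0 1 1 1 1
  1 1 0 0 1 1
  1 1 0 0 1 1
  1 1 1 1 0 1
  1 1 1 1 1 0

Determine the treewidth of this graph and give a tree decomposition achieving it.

Treewidth 4.
One such decomposition:
Bags: B1 = {0, 1, 3, 4, 5}  B2 = {0, 1, 2, 4, 5}
Tree: B1–B2

Each bag holds 5 vertices, so the decomposition has width 4, which upper-bounds the treewidth. Conversely, {0, 1, 2, 4, 5} is a clique of size 5, and the vertices of any clique must share a bag in every tree decomposition; so some bag has ≥ 5 vertices and tw(G) ≥ 4. Combining the bounds, tw(G) = 4.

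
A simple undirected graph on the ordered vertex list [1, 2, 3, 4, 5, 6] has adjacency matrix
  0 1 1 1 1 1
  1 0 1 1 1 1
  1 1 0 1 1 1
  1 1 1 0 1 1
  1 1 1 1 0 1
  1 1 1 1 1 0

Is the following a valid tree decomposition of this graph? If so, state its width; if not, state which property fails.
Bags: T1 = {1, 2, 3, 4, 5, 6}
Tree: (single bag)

Every vertex of G appears in some bag (union = {1, 2, 3, 4, 5, 6}); every edge is covered by a bag; and for each vertex v the set of bags containing v is connected in the bag tree. The decomposition is therefore valid. The largest bag has 6 vertices, so the width is 5.

Yes; width 5.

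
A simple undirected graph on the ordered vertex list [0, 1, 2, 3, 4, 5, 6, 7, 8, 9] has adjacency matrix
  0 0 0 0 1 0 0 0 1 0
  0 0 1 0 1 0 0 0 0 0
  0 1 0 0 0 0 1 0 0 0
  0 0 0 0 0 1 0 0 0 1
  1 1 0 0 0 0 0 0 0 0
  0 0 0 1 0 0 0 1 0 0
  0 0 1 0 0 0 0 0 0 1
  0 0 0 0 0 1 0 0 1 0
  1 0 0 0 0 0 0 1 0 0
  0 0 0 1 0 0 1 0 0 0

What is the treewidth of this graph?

2

A width-2 tree decomposition is:
Bags: B1 = {0, 1, 4}  B2 = {0, 1, 2}  B3 = {0, 2, 6}  B4 = {0, 6, 9}  B5 = {0, 3, 9}  B6 = {0, 3, 5}  B7 = {0, 5, 7}  B8 = {0, 7, 8}
Tree: B1–B2, B2–B3, B3–B4, B4–B5, B5–B6, B6–B7, B7–B8
The largest bag has 3 vertices, giving width 2; this decomposition certifies tw(G) ≤ 2. The edges 0–4–1–2–6–9–3–5–7–8–0 form a cycle, so G is not a tree and its treewidth is at least 2. Combining the bounds, tw(G) = 2.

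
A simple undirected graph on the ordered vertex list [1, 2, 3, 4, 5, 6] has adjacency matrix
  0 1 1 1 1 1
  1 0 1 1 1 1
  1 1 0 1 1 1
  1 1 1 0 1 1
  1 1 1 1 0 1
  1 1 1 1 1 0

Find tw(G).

A width-5 tree decomposition is:
Bags: B1 = {1, 2, 3, 4, 5, 6}
Tree: (single bag)
A single bag containing all 6 vertices is trivially a valid decomposition of width 5. Conversely, {1, 2, 3, 4, 5, 6} is a clique of size 6, and the vertices of any clique must share a bag in every tree decomposition; so some bag has ≥ 6 vertices and tw(G) ≥ 5. Hence tw(G) = 5 exactly.

5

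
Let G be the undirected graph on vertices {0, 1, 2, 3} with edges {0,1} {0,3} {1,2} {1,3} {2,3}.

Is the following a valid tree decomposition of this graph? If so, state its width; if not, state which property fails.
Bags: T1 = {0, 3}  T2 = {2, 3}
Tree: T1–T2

No — vertex 1 appears in no bag.

A tree decomposition must satisfy three properties: every vertex lies in some bag; for every edge, both endpoints lie together in some bag; and for every vertex, the bags containing it form a connected subtree. Here vertex 1 appears in no bag, so the decomposition is invalid.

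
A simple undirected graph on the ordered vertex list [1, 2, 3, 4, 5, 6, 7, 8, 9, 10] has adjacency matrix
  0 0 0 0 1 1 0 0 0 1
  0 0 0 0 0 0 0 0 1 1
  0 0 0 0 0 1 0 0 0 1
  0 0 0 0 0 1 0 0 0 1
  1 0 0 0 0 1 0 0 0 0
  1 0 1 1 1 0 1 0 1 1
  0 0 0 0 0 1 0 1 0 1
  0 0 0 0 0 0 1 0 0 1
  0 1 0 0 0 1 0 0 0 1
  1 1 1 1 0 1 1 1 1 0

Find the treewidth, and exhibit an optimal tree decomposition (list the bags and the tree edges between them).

Every bag has size at most 3, so the width is 3 − 1 = 2 and tw(G) ≤ 2. For the lower bound, the 3 vertices {7, 8, 10} are pairwise adjacent, and any tree decomposition puts a clique entirely inside one bag — forcing width ≥ 2. Combining the bounds, tw(G) = 2.

Treewidth 2.
One such decomposition:
Bags: B1 = {6, 7, 10}  B2 = {6, 9, 10}  B3 = {4, 6, 10}  B4 = {2, 9, 10}  B5 = {7, 8, 10}  B6 = {1, 6, 10}  B7 = {1, 5, 6}  B8 = {3, 6, 10}
Tree: B1–B2, B2–B3, B2–B4, B1–B5, B1–B6, B6–B7, B3–B8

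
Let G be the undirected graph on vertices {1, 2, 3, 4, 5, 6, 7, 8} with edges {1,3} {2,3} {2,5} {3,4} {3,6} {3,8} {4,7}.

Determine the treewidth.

1

A width-1 tree decomposition is:
Bags: B1 = {3, 8}  B2 = {3, 4}  B3 = {2, 3}  B4 = {3, 6}  B5 = {1, 3}  B6 = {2, 5}  B7 = {4, 7}
Tree: B1–B2, B2–B3, B1–B4, B2–B5, B3–B6, B2–B7
The largest bag has 2 vertices, giving width 1; this decomposition certifies tw(G) ≤ 1. Since G has at least one edge (e.g. 3–8), it is not an edgeless graph, so tw(G) ≥ 1. Combining the bounds, tw(G) = 1.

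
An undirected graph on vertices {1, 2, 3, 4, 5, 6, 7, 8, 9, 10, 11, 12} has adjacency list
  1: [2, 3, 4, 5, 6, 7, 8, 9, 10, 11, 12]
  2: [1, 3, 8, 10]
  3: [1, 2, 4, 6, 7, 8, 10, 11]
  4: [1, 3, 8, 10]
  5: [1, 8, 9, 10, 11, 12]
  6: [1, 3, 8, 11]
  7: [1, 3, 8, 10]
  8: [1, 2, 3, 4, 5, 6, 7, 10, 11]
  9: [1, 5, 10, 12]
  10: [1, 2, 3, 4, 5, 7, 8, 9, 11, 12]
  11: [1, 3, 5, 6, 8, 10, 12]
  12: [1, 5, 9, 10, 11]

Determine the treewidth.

A width-4 tree decomposition is:
Bags: B1 = {1, 3, 8, 10, 11}  B2 = {1, 3, 7, 8, 10}  B3 = {1, 3, 4, 8, 10}  B4 = {1, 5, 8, 10, 11}  B5 = {1, 2, 3, 8, 10}  B6 = {1, 3, 6, 8, 11}  B7 = {1, 5, 10, 11, 12}  B8 = {1, 5, 9, 10, 12}
Tree: B1–B2, B1–B3, B1–B4, B1–B5, B1–B6, B4–B7, B7–B8
Every bag has size at most 5, so the width is 5 − 1 = 4 and tw(G) ≤ 4. Conversely, {1, 2, 3, 8, 10} is a clique of size 5, and the vertices of any clique must share a bag in every tree decomposition; so some bag has ≥ 5 vertices and tw(G) ≥ 4. Hence tw(G) = 4 exactly.

4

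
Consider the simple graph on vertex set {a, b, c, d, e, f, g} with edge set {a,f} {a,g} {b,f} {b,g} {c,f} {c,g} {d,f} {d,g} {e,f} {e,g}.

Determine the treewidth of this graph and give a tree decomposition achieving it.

The largest bag has 3 vertices, giving width 2; this decomposition certifies tw(G) ≤ 2. For the lower bound, G contains the cycle g–e–f–d–g, so G is not a forest; only forests have treewidth ≤ 1, hence tw(G) ≥ 2. The upper and lower bounds meet at 2, so that is the treewidth.

Treewidth 2.
One optimal decomposition is:
Bags: B1 = {e, f, g}  B2 = {d, f, g}  B3 = {c, f, g}  B4 = {b, f, g}  B5 = {a, f, g}
Tree: B1–B2, B2–B3, B3–B4, B4–B5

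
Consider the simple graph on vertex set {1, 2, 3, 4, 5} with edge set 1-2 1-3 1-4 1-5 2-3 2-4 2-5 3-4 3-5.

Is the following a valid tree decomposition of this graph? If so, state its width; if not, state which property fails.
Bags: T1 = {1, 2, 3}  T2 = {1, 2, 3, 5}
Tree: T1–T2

No — vertex 4 appears in no bag.

A tree decomposition must satisfy three properties: every vertex lies in some bag; for every edge, both endpoints lie together in some bag; and for every vertex, the bags containing it form a connected subtree. Here vertex 4 appears in no bag, so the decomposition is invalid.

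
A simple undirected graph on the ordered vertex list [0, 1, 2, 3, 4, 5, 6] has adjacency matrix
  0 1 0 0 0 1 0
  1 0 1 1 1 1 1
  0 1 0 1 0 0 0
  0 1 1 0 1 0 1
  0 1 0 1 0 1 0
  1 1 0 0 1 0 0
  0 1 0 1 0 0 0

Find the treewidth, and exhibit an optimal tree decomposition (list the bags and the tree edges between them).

Each bag holds 3 vertices, so the decomposition has width 2, which upper-bounds the treewidth. On the other hand G contains the 3-clique {0, 1, 5}. A clique must lie in a single bag of any decomposition, so no decomposition can have width below 2. Hence tw(G) = 2 exactly.

Treewidth 2.
One optimal decomposition is:
Bags: B1 = {1, 3, 6}  B2 = {1, 2, 3}  B3 = {1, 3, 4}  B4 = {1, 4, 5}  B5 = {0, 1, 5}
Tree: B1–B2, B2–B3, B3–B4, B4–B5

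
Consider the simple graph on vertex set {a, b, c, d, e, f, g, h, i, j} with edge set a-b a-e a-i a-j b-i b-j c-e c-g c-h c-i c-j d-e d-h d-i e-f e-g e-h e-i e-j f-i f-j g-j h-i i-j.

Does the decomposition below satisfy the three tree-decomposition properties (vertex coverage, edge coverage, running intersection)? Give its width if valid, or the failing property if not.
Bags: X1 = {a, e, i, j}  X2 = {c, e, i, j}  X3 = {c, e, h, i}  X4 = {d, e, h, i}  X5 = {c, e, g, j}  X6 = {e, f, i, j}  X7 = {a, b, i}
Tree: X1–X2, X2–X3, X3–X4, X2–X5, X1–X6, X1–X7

A tree decomposition must satisfy three properties: every vertex lies in some bag; for every edge, both endpoints lie together in some bag; and for every vertex, the bags containing it form a connected subtree. Here edge (j,b) lies in no bag, so the decomposition is invalid.

No — edge (j,b) lies in no bag.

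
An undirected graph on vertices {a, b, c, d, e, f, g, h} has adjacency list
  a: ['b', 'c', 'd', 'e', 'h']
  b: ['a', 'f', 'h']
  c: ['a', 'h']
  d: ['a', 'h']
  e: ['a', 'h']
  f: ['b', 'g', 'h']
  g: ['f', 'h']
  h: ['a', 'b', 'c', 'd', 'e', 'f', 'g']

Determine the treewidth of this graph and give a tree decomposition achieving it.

Treewidth 2.
Bags: B1 = {a, b, h}  B2 = {b, f, h}  B3 = {a, d, h}  B4 = {f, g, h}  B5 = {a, e, h}  B6 = {a, c, h}
Tree: B1–B2, B1–B3, B2–B4, B1–B5, B1–B6

The largest bag has 3 vertices, giving width 2; this decomposition certifies tw(G) ≤ 2. For the lower bound, the 3 vertices {f, g, h} are pairwise adjacent, and any tree decomposition puts a clique entirely inside one bag — forcing width ≥ 2. Combining the bounds, tw(G) = 2.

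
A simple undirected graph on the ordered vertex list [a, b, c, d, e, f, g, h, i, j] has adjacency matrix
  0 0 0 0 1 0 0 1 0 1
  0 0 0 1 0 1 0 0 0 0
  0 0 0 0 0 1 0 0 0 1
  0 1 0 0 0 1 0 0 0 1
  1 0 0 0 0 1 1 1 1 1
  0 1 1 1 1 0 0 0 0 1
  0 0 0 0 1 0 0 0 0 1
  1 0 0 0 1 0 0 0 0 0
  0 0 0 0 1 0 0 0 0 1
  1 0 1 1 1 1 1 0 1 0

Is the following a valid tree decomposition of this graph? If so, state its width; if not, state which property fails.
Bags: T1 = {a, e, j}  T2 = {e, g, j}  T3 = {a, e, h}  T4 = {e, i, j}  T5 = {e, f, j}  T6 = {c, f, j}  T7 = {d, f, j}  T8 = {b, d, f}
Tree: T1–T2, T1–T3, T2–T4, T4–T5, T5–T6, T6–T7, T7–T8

Vertex coverage: the bags together contain {a, b, c, d, e, f, g, h, i, j}, the full vertex set. Edge coverage: each edge of G has both endpoints in at least one bag. Running intersection: for every vertex, the bags containing it form a connected subtree. All three properties hold, so this is a valid tree decomposition of width max|bag| − 1 = 2, and hence tw(G) ≤ 2.

Yes; width 2.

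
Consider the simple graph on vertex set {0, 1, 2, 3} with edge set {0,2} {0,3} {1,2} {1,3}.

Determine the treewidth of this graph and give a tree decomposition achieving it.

Treewidth 2.
One such decomposition:
Bags: B1 = {0, 1, 2}  B2 = {0, 1, 3}
Tree: B1–B2

Every bag has size at most 3, so the width is 3 − 1 = 2 and tw(G) ≤ 2. Since 1–2–0–3–1 is a cycle in G, G is not acyclic. Forests are exactly the graphs of treewidth ≤ 1, so tw(G) ≥ 2. The upper and lower bounds meet at 2, so that is the treewidth.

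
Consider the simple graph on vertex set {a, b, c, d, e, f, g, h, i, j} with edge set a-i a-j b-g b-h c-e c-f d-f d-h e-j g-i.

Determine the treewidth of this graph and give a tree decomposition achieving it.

Each bag holds 3 vertices, so the decomposition has width 2, which upper-bounds the treewidth. Since d–h–b–g–i–a–j–e–c–f–d is a cycle in G, G is not acyclic. Forests are exactly the graphs of treewidth ≤ 1, so tw(G) ≥ 2. Hence tw(G) = 2 exactly.

Treewidth 2.
One such decomposition:
Bags: B1 = {b, d, h}  B2 = {b, d, g}  B3 = {d, g, i}  B4 = {a, d, i}  B5 = {a, d, j}  B6 = {d, e, j}  B7 = {c, d, e}  B8 = {c, d, f}
Tree: B1–B2, B2–B3, B3–B4, B4–B5, B5–B6, B6–B7, B7–B8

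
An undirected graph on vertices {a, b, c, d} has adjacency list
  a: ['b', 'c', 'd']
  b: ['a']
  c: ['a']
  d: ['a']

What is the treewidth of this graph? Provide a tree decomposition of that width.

Every bag has size at most 2, so the width is 2 − 1 = 1 and tw(G) ≤ 1. Any graph with an edge has treewidth ≥ 1, and G has the edge a–c. The upper and lower bounds meet at 1, so that is the treewidth.

Treewidth 1.
One optimal decomposition is:
Bags: B1 = {a, c}  B2 = {a, b}  B3 = {a, d}
Tree: B1–B2, B2–B3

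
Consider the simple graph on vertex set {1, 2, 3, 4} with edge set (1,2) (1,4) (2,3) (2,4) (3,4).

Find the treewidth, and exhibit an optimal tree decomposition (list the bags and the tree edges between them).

Treewidth 2.
One optimal decomposition is:
Bags: B1 = {2, 3, 4}  B2 = {1, 2, 4}
Tree: B1–B2

Every bag has size at most 3, so the width is 3 − 1 = 2 and tw(G) ≤ 2. For the lower bound, the 3 vertices {1, 2, 4} are pairwise adjacent, and any tree decomposition puts a clique entirely inside one bag — forcing width ≥ 2. Therefore the treewidth is 2.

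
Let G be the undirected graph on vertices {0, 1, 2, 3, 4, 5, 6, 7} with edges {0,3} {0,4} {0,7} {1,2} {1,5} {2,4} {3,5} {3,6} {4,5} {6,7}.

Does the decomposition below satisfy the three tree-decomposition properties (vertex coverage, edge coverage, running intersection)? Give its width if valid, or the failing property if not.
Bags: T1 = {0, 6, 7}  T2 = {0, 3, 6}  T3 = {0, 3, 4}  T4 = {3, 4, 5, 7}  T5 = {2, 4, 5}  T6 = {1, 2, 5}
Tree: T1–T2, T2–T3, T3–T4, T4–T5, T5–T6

No — bags containing vertex 7 are not connected in the tree.

A tree decomposition must satisfy three properties: every vertex lies in some bag; for every edge, both endpoints lie together in some bag; and for every vertex, the bags containing it form a connected subtree. Here bags containing vertex 7 are not connected in the tree, so the decomposition is invalid.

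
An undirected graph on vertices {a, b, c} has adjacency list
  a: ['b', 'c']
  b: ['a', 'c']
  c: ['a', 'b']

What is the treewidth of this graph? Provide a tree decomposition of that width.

Treewidth 2.
Bags: B1 = {a, b, c}
Tree: (single bag)

A single bag containing all 3 vertices is trivially a valid decomposition of width 2. On the other hand G contains the 3-clique {a, b, c}. A clique must lie in a single bag of any decomposition, so no decomposition can have width below 2. The upper and lower bounds meet at 2, so that is the treewidth.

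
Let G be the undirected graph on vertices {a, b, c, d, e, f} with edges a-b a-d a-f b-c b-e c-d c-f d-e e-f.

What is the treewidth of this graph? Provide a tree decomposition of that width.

The largest bag has 4 vertices, giving width 3; this decomposition certifies tw(G) ≤ 3. For the lower bound: the 4 vertex sets {a,f}, {b,e}, {d}, {c} are disjoint, each induces a connected subgraph, and every pair is joined by at least one edge of G. Contracting each set to a single vertex therefore yields K_{4} as a minor, and since treewidth is minor-monotone, tw(G) ≥ tw(K_{4}) = 3. Combining the bounds, tw(G) = 3.

Treewidth 3.
Bags: B1 = {a, b, d, f}  B2 = {b, d, e, f}  B3 = {b, c, d, f}
Tree: B1–B2, B2–B3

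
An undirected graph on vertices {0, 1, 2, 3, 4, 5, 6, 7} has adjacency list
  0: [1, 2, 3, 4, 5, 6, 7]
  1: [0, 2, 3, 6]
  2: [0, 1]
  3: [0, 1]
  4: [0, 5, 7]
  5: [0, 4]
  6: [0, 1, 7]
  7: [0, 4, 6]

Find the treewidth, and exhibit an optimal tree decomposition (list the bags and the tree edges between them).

The largest bag has 3 vertices, giving width 2; this decomposition certifies tw(G) ≤ 2. On the other hand G contains the 3-clique {0, 1, 2}. A clique must lie in a single bag of any decomposition, so no decomposition can have width below 2. The upper and lower bounds meet at 2, so that is the treewidth.

Treewidth 2.
One optimal decomposition is:
Bags: B1 = {0, 6, 7}  B2 = {0, 4, 7}  B3 = {0, 1, 6}  B4 = {0, 1, 2}  B5 = {0, 1, 3}  B6 = {0, 4, 5}
Tree: B1–B2, B1–B3, B3–B4, B4–B5, B2–B6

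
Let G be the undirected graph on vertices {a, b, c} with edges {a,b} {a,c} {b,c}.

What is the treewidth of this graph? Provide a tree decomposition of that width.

A single bag containing all 3 vertices is trivially a valid decomposition of width 2. For the lower bound, the 3 vertices {a, b, c} are pairwise adjacent, and any tree decomposition puts a clique entirely inside one bag — forcing width ≥ 2. Hence tw(G) = 2 exactly.

Treewidth 2.
Bags: B1 = {a, b, c}
Tree: (single bag)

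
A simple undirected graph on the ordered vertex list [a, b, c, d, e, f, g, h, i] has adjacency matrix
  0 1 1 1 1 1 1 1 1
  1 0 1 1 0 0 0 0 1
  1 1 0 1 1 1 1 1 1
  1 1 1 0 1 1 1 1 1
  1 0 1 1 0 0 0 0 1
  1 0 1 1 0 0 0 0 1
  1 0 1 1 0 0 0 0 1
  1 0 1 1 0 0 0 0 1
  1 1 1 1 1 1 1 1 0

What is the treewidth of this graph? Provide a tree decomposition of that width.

The largest bag has 5 vertices, giving width 4; this decomposition certifies tw(G) ≤ 4. Conversely, {a, c, d, f, i} is a clique of size 5, and the vertices of any clique must share a bag in every tree decomposition; so some bag has ≥ 5 vertices and tw(G) ≥ 4. Therefore the treewidth is 4.

Treewidth 4.
One optimal decomposition is:
Bags: B1 = {a, c, d, g, i}  B2 = {a, c, d, f, i}  B3 = {a, b, c, d, i}  B4 = {a, c, d, e, i}  B5 = {a, c, d, h, i}
Tree: B1–B2, B2–B3, B2–B4, B2–B5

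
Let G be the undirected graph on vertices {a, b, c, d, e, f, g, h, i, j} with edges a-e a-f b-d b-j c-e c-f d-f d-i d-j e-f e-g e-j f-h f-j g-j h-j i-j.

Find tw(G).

2

A width-2 tree decomposition is:
Bags: B1 = {b, d, j}  B2 = {d, i, j}  B3 = {d, f, j}  B4 = {e, f, j}  B5 = {e, g, j}  B6 = {c, e, f}  B7 = {a, e, f}  B8 = {f, h, j}
Tree: B1–B2, B1–B3, B3–B4, B4–B5, B4–B6, B6–B7, B3–B8
The largest bag has 3 vertices, giving width 2; this decomposition certifies tw(G) ≤ 2. For the lower bound, the 3 vertices {d, f, j} are pairwise adjacent, and any tree decomposition puts a clique entirely inside one bag — forcing width ≥ 2. Therefore the treewidth is 2.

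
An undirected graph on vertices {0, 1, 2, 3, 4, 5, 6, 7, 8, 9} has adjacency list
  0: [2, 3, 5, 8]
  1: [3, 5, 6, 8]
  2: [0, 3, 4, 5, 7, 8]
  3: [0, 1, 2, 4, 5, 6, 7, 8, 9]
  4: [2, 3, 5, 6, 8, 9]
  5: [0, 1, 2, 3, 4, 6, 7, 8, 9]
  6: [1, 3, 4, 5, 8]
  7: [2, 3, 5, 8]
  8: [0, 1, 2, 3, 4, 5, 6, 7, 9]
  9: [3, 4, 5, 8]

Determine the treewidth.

4

A width-4 tree decomposition is:
Bags: B1 = {2, 3, 4, 5, 8}  B2 = {0, 2, 3, 5, 8}  B3 = {3, 4, 5, 6, 8}  B4 = {2, 3, 5, 7, 8}  B5 = {3, 4, 5, 8, 9}  B6 = {1, 3, 5, 6, 8}
Tree: B1–B2, B1–B3, B1–B4, B1–B5, B3–B6
The largest bag has 5 vertices, giving width 4; this decomposition certifies tw(G) ≤ 4. For the lower bound, the 5 vertices {1, 3, 5, 6, 8} are pairwise adjacent, and any tree decomposition puts a clique entirely inside one bag — forcing width ≥ 4. Hence tw(G) = 4 exactly.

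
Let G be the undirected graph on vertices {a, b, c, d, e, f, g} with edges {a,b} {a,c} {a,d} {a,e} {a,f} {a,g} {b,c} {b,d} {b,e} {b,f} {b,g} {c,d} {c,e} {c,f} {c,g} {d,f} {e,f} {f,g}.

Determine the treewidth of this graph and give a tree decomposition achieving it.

Each bag holds 5 vertices, so the decomposition has width 4, which upper-bounds the treewidth. For the lower bound, the 5 vertices {a, b, c, d, f} are pairwise adjacent, and any tree decomposition puts a clique entirely inside one bag — forcing width ≥ 4. The upper and lower bounds meet at 4, so that is the treewidth.

Treewidth 4.
One such decomposition:
Bags: B1 = {a, b, c, e, f}  B2 = {a, b, c, d, f}  B3 = {a, b, c, f, g}
Tree: B1–B2, B2–B3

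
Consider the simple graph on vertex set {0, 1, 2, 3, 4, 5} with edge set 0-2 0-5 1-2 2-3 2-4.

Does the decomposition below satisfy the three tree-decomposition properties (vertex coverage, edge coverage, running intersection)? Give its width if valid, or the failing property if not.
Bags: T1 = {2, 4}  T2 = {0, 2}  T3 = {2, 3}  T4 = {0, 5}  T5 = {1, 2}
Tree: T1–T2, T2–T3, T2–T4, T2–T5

Yes; width 1.

Every vertex of G appears in some bag (union = {0, 1, 2, 3, 4, 5}); every edge is covered by a bag; and for each vertex v the set of bags containing v is connected in the bag tree. The decomposition is therefore valid. The largest bag has 2 vertices, so the width is 1.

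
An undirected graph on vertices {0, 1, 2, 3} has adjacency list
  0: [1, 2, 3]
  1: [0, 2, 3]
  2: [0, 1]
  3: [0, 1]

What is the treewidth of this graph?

2

A width-2 tree decomposition is:
Bags: B1 = {0, 1, 3}  B2 = {0, 1, 2}
Tree: B1–B2
The largest bag has 3 vertices, giving width 2; this decomposition certifies tw(G) ≤ 2. For the lower bound, the 3 vertices {0, 1, 2} are pairwise adjacent, and any tree decomposition puts a clique entirely inside one bag — forcing width ≥ 2. Hence tw(G) = 2 exactly.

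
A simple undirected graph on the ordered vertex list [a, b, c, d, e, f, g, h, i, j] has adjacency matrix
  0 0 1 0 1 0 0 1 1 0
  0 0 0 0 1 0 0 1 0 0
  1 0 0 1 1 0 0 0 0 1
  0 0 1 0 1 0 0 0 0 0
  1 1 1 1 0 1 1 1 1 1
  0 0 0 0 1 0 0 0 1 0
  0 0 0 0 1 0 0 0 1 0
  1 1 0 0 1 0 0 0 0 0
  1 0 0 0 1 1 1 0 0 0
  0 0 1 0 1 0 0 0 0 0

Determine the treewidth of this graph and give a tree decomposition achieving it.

The largest bag has 3 vertices, giving width 2; this decomposition certifies tw(G) ≤ 2. On the other hand G contains the 3-clique {c, d, e}. A clique must lie in a single bag of any decomposition, so no decomposition can have width below 2. Combining the bounds, tw(G) = 2.

Treewidth 2.
One optimal decomposition is:
Bags: B1 = {c, d, e}  B2 = {a, c, e}  B3 = {a, e, h}  B4 = {a, e, i}  B5 = {c, e, j}  B6 = {e, f, i}  B7 = {b, e, h}  B8 = {e, g, i}
Tree: B1–B2, B2–B3, B3–B4, B2–B5, B4–B6, B3–B7, B4–B8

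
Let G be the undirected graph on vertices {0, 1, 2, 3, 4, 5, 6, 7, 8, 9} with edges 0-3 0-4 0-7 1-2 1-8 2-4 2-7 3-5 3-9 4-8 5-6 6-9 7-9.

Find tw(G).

A width-2 tree decomposition is:
Bags: B1 = {5, 6, 9}  B2 = {3, 5, 9}  B3 = {3, 7, 9}  B4 = {0, 3, 7}  B5 = {0, 2, 7}  B6 = {0, 2, 4}  B7 = {1, 2, 4}  B8 = {1, 4, 8}
Tree: B1–B2, B2–B3, B3–B4, B4–B5, B5–B6, B6–B7, B7–B8
Every bag has size at most 3, so the width is 3 − 1 = 2 and tw(G) ≤ 2. Since 6–5–3–9–6 is a cycle in G, G is not acyclic. Forests are exactly the graphs of treewidth ≤ 1, so tw(G) ≥ 2. Combining the bounds, tw(G) = 2.

2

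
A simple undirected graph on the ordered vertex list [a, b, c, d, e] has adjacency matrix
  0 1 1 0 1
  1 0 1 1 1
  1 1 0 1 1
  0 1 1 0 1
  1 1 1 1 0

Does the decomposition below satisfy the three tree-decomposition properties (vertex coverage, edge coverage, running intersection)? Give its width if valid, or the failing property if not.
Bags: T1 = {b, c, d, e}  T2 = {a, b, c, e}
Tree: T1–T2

Every vertex of G appears in some bag (union = {a, b, c, d, e}); every edge is covered by a bag; and for each vertex v the set of bags containing v is connected in the bag tree. The decomposition is therefore valid. The largest bag has 4 vertices, so the width is 3.

Yes; width 3.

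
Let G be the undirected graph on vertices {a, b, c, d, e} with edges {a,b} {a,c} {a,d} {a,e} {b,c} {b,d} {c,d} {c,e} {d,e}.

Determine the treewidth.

A width-3 tree decomposition is:
Bags: B1 = {a, b, c, d}  B2 = {a, c, d, e}
Tree: B1–B2
The largest bag has 4 vertices, giving width 3; this decomposition certifies tw(G) ≤ 3. On the other hand G contains the 4-clique {a, c, d, e}. A clique must lie in a single bag of any decomposition, so no decomposition can have width below 3. Hence tw(G) = 3 exactly.

3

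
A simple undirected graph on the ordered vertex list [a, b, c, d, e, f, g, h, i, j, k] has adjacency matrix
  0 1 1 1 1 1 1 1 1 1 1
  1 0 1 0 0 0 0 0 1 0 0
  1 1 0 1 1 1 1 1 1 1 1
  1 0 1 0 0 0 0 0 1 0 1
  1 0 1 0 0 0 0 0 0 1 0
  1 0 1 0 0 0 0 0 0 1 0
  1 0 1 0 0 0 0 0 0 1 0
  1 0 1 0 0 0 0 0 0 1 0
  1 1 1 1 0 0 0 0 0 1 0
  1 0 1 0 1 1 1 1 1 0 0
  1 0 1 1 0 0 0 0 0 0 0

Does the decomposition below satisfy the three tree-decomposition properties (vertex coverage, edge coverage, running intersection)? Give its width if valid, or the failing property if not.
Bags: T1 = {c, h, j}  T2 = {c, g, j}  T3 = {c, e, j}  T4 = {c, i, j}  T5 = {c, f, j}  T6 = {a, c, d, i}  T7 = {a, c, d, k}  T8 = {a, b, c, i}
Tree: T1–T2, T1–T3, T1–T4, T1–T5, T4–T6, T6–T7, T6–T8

A tree decomposition must satisfy three properties: every vertex lies in some bag; for every edge, both endpoints lie together in some bag; and for every vertex, the bags containing it form a connected subtree. Here edge (h,a) lies in no bag, so the decomposition is invalid.

No — edge (h,a) lies in no bag.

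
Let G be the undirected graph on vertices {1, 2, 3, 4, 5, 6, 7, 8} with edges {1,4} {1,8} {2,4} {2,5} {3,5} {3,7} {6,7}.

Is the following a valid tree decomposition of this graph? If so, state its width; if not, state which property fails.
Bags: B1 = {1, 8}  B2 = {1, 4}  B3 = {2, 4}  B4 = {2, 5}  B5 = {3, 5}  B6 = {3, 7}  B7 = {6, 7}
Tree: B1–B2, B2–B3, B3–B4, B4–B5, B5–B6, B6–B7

Yes; width 1.

Every vertex of G appears in some bag (union = {1, 2, 3, 4, 5, 6, 7, 8}); every edge is covered by a bag; and for each vertex v the set of bags containing v is connected in the bag tree. The decomposition is therefore valid. The largest bag has 2 vertices, so the width is 1.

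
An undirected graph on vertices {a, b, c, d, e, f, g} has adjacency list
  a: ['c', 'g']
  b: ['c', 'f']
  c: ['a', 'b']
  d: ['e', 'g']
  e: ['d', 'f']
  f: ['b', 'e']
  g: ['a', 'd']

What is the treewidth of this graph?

A width-2 tree decomposition is:
Bags: B1 = {a, c, g}  B2 = {b, c, g}  B3 = {b, f, g}  B4 = {e, f, g}  B5 = {d, e, g}
Tree: B1–B2, B2–B3, B3–B4, B4–B5
Each bag holds 3 vertices, so the decomposition has width 2, which upper-bounds the treewidth. The edges g–a–c–b–f–e–d–g form a cycle, so G is not a tree and its treewidth is at least 2. Therefore the treewidth is 2.

2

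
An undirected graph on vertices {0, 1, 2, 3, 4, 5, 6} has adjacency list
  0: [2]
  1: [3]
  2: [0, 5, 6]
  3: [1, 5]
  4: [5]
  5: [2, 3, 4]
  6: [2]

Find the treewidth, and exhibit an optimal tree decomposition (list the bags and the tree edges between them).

Treewidth 1.
One such decomposition:
Bags: B1 = {2, 5}  B2 = {0, 2}  B3 = {3, 5}  B4 = {2, 6}  B5 = {1, 3}  B6 = {4, 5}
Tree: B1–B2, B1–B3, B2–B4, B3–B5, B1–B6

Every bag has size at most 2, so the width is 2 − 1 = 1 and tw(G) ≤ 1. Since G has at least one edge (e.g. 2–5), it is not an edgeless graph, so tw(G) ≥ 1. Hence tw(G) = 1 exactly.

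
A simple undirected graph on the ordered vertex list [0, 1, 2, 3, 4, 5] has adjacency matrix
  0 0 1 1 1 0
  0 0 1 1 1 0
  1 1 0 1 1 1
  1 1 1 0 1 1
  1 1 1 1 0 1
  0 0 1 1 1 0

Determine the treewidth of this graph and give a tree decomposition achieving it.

Treewidth 3.
One optimal decomposition is:
Bags: B1 = {2, 3, 4, 5}  B2 = {0, 2, 3, 4}  B3 = {1, 2, 3, 4}
Tree: B1–B2, B2–B3

The largest bag has 4 vertices, giving width 3; this decomposition certifies tw(G) ≤ 3. Conversely, {0, 2, 3, 4} is a clique of size 4, and the vertices of any clique must share a bag in every tree decomposition; so some bag has ≥ 4 vertices and tw(G) ≥ 3. Combining the bounds, tw(G) = 3.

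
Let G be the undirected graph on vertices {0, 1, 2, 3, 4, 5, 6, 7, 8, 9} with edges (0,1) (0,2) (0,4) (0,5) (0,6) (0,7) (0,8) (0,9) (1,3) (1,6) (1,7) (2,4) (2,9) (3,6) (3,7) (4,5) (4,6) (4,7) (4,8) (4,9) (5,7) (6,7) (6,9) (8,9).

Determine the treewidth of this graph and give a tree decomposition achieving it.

The largest bag has 4 vertices, giving width 3; this decomposition certifies tw(G) ≤ 3. For the lower bound, the 4 vertices {0, 1, 6, 7} are pairwise adjacent, and any tree decomposition puts a clique entirely inside one bag — forcing width ≥ 3. Hence tw(G) = 3 exactly.

Treewidth 3.
One optimal decomposition is:
Bags: B1 = {0, 4, 6, 7}  B2 = {0, 4, 6, 9}  B3 = {0, 1, 6, 7}  B4 = {1, 3, 6, 7}  B5 = {0, 2, 4, 9}  B6 = {0, 4, 8, 9}  B7 = {0, 4, 5, 7}
Tree: B1–B2, B1–B3, B3–B4, B2–B5, B2–B6, B1–B7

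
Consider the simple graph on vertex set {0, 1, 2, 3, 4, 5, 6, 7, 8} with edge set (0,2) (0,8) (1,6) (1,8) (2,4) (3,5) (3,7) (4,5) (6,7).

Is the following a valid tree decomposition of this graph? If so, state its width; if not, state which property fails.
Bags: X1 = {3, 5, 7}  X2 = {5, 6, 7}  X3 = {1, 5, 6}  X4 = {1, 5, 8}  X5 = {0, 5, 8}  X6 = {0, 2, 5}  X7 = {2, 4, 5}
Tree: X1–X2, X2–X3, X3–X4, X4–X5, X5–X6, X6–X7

Yes; width 2.

Checking the three conditions: (i) the bags cover all of {0, 1, 2, 3, 4, 5, 6, 7, 8}; (ii) for each edge, some bag contains both endpoints; (iii) the bags containing any fixed vertex form a subtree. All hold, so the decomposition is valid with width 3 − 1 = 2.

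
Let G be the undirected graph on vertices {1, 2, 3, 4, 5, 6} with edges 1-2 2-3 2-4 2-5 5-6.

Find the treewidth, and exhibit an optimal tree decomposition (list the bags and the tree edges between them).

Treewidth 1.
One such decomposition:
Bags: B1 = {2, 3}  B2 = {2, 4}  B3 = {2, 5}  B4 = {1, 2}  B5 = {5, 6}
Tree: B1–B2, B2–B3, B1–B4, B3–B5

Every bag has size at most 2, so the width is 2 − 1 = 1 and tw(G) ≤ 1. Since G has at least one edge (e.g. 2–3), it is not an edgeless graph, so tw(G) ≥ 1. Combining the bounds, tw(G) = 1.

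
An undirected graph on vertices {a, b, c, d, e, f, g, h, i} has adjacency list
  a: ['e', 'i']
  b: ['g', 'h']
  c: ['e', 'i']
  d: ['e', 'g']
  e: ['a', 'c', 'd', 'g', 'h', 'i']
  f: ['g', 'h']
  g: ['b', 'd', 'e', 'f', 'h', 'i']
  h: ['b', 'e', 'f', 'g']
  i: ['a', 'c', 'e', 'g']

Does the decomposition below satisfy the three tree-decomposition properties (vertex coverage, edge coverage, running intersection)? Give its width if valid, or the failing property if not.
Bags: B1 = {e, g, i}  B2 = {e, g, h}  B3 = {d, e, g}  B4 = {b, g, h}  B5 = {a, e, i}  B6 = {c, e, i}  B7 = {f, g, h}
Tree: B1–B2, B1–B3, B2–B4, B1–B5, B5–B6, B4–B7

Yes; width 2.

Checking the three conditions: (i) the bags cover all of {a, b, c, d, e, f, g, h, i}; (ii) for each edge, some bag contains both endpoints; (iii) the bags containing any fixed vertex form a subtree. All hold, so the decomposition is valid with width 3 − 1 = 2.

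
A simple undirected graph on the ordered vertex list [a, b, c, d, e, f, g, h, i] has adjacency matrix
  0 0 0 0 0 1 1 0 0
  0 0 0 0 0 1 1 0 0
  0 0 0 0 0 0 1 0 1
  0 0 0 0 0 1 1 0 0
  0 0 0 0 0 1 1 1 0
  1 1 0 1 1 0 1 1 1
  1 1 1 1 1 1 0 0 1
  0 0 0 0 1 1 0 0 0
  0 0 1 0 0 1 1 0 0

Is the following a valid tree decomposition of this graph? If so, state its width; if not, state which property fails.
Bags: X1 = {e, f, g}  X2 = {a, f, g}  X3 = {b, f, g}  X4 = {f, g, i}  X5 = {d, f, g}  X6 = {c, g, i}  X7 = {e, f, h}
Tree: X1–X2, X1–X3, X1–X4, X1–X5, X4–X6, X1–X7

Yes; width 2.

Every vertex of G appears in some bag (union = {a, b, c, d, e, f, g, h, i}); every edge is covered by a bag; and for each vertex v the set of bags containing v is connected in the bag tree. The decomposition is therefore valid. The largest bag has 3 vertices, so the width is 2.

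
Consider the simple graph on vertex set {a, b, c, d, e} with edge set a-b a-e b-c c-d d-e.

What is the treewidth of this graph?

A width-2 tree decomposition is:
Bags: B1 = {a, d, e}  B2 = {a, c, d}  B3 = {a, b, c}
Tree: B1–B2, B2–B3
The largest bag has 3 vertices, giving width 2; this decomposition certifies tw(G) ≤ 2. The edges a–e–d–c–b–a form a cycle, so G is not a tree and its treewidth is at least 2. Hence tw(G) = 2 exactly.

2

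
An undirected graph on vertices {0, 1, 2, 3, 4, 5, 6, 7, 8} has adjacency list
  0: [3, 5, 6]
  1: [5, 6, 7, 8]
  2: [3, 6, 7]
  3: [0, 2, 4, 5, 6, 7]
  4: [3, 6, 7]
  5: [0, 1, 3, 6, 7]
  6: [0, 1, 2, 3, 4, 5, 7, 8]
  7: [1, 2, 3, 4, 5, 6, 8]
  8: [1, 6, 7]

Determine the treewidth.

A width-3 tree decomposition is:
Bags: B1 = {3, 5, 6, 7}  B2 = {0, 3, 5, 6}  B3 = {1, 5, 6, 7}  B4 = {1, 6, 7, 8}  B5 = {2, 3, 6, 7}  B6 = {3, 4, 6, 7}
Tree: B1–B2, B1–B3, B3–B4, B1–B5, B1–B6
Each bag holds 4 vertices, so the decomposition has width 3, which upper-bounds the treewidth. Conversely, {0, 3, 5, 6} is a clique of size 4, and the vertices of any clique must share a bag in every tree decomposition; so some bag has ≥ 4 vertices and tw(G) ≥ 3. Therefore the treewidth is 3.

3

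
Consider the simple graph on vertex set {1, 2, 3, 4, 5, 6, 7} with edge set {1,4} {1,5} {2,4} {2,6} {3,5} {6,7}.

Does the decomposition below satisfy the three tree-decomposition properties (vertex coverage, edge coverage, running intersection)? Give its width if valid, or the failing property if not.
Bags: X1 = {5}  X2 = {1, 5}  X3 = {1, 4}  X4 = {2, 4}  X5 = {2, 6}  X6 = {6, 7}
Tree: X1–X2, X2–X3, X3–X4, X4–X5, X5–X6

No — vertex 3 appears in no bag.

A tree decomposition must satisfy three properties: every vertex lies in some bag; for every edge, both endpoints lie together in some bag; and for every vertex, the bags containing it form a connected subtree. Here vertex 3 appears in no bag, so the decomposition is invalid.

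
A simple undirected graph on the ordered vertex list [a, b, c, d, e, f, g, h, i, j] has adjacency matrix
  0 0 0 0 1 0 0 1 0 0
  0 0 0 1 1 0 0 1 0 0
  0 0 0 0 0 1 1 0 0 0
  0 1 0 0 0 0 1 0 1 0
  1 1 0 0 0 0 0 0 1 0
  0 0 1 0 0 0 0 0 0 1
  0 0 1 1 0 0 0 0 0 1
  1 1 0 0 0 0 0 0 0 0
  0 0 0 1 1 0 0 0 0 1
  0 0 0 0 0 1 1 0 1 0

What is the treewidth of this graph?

2

A width-2 tree decomposition is:
Bags: B1 = {a, b, h}  B2 = {a, b, e}  B3 = {b, d, e}  B4 = {d, e, i}  B5 = {d, g, i}  B6 = {g, i, j}  B7 = {c, g, j}  B8 = {c, f, j}
Tree: B1–B2, B2–B3, B3–B4, B4–B5, B5–B6, B6–B7, B7–B8
The largest bag has 3 vertices, giving width 2; this decomposition certifies tw(G) ≤ 2. The edges h–a–e–b–h form a cycle, so G is not a tree and its treewidth is at least 2. The upper and lower bounds meet at 2, so that is the treewidth.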